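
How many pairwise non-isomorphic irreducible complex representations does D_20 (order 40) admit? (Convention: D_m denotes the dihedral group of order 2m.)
13

Working: The number of irreducible complex representations of a finite group equals its number of conjugacy classes. D_20 has 13 conjugacy classes (n/2 + 3 for n even), so D_20 (order 40) has exactly 13 irreducible complex representations.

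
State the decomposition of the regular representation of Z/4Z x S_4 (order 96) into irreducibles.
Each irreducible V_i of dimension d_i appears with multiplicity d_i, i.e. rho_reg = (direct sum over all irreducibles V_i) d_i V_i. The irreducible dimensions for Z/4Z x S_4 are 1, 1, 1, 1, 1, 1, 1, 1, 2, 2, 2, 2, 3, 3, 3, 3, 3, 3, 3, 3: 8 irreducibles of dimension 1, each with multiplicity 1; 4 irreducibles of dimension 2, each with multiplicity 2; 8 irreducibles of dimension 3, each with multiplicity 3. Total dimension 8*1*1 + 4*2*2 + 8*3*3 = 96 = |G|.

Argument: General theorem: in the regular representation of a finite group G, each irreducible appears with multiplicity equal to its dimension. Check: dim(rho_reg) = sum d_i^2 = 1 + 1 + 1 + 1 + 1 + 1 + 1 + 1 + 4 + 4 + 4 + 4 + 9 + 9 + 9 + 9 + 9 + 9 + 9 + 9 = 96 = |G|.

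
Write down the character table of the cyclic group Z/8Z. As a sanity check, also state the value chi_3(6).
Character table of Z/8Z (irreps indexed chi_0,...,chi_7 with chi_k(m) = zeta_8^(k*m), zeta_8 = exp(2*pi*i/8)):
  irrep \ class  {0} (size 1)  {1} (size 1)    {2} (size 1)  {3} (size 1)    {4} (size 1)  {5} (size 1)    {6} (size 1)  {7} (size 1)  
  chi_0          1             1               1             1               1             1               1             1             
  chi_1          1             exp(I*pi/4)     I             exp(3*I*pi/4)   -1            exp(-3*I*pi/4)  -I            exp(-I*pi/4)  
  chi_2          1             I               -1            -I              1             I               -1            -I            
  chi_3          1             exp(3*I*pi/4)   -I            exp(I*pi/4)     -1            exp(-I*pi/4)    I             exp(-3*I*pi/4)
  chi_4          1             -1              1             -1              1             -1              1             -1            
  chi_5          1             exp(-3*I*pi/4)  I             exp(-I*pi/4)    -1            exp(I*pi/4)     -I            exp(3*I*pi/4) 
  chi_6          1             -I              -1            I               1             -I              -1            I             
  chi_7          1             exp(-I*pi/4)    -I            exp(-3*I*pi/4)  -1            exp(3*I*pi/4)   I             exp(I*pi/4)   

Spot check: chi_3(6) = zeta_8^(3*6) = zeta_8^18 = I.

Working: Z/8Z is abelian, so all 8 irreducible complex representations are 1-dimensional. They are given by chi_k(m) = zeta_8^(k*m) for k = 0,...,7. Row orthogonality: sum_m chi_k(m) conj(chi_l(m)) = 8 * [k = l].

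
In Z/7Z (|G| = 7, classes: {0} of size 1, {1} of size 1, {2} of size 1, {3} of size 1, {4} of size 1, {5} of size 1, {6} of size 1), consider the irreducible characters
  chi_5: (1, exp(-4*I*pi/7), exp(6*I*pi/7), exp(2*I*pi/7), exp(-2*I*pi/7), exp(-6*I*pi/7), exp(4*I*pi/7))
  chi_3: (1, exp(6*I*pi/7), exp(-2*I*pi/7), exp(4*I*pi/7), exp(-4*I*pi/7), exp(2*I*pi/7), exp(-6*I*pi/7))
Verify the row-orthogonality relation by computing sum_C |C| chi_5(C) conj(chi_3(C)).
Sum = 0; so <chi_5, chi_3> = 0 (distinct irreducibles are orthogonal).

Argument: Compute term by term over conjugacy classes (|C| * chi_5(C) * conj(chi_3(C))):
  1*(1)*conj(1) + 1*(exp(-4*I*pi/7))*conj(exp(6*I*pi/7)) + 1*(exp(6*I*pi/7))*conj(exp(-2*I*pi/7)) + 1*(exp(2*I*pi/7))*conj(exp(4*I*pi/7)) + 1*(exp(-2*I*pi/7))*conj(exp(-4*I*pi/7)) + 1*(exp(-6*I*pi/7))*conj(exp(2*I*pi/7)) + 1*(exp(4*I*pi/7))*conj(exp(-6*I*pi/7))
  = (1) + (exp(4*I*pi/7)) + (exp(-6*I*pi/7)) + (exp(-2*I*pi/7)) + (exp(2*I*pi/7)) + (exp(6*I*pi/7)) + (exp(-4*I*pi/7))
  = 0.
(Exp terms are combined using exp(i*s)*conj(exp(i*t)) = exp(i*(s-t)), and sums of them are collapsed using the identity that for every m > 1 the m distinct m-th roots of unity sum to 0, e.g. 1 + exp(2*I*pi/3) + exp(-2*I*pi/3) = 0.)
Dividing by |G| = 7 gives 0/7 = 0, matching the row-orthogonality relation <chi_5, chi_3> = [chi_5 = chi_3].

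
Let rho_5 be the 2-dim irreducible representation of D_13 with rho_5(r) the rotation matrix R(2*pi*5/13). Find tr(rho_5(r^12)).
chi_{rho_5}(r^12) = 2*cos(2*pi*5*12/13) = -2*cos(3*pi/13)

Reasoning: rho_5(r^12) is rotation by angle 2*pi*5*12/13, whose trace is 2*cos(2*pi*5*12/13) = -2*cos(3*pi/13).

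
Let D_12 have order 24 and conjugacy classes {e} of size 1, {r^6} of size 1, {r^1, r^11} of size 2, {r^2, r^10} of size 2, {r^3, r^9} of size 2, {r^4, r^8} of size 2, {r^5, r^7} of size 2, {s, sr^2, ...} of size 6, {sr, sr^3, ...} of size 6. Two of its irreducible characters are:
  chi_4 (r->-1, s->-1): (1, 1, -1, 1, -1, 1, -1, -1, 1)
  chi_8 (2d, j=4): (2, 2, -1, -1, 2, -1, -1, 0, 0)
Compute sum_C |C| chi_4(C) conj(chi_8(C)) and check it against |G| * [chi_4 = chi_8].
Sum = 0; so <chi_4, chi_8> = 0 (distinct irreducibles are orthogonal).

Why: Compute term by term over conjugacy classes (|C| * chi_4(C) * conj(chi_8(C))):
  1*(1)*conj(2) + 1*(1)*conj(2) + 2*(-1)*conj(-1) + 2*(1)*conj(-1) + 2*(-1)*conj(2) + 2*(1)*conj(-1) + 2*(-1)*conj(-1) + 6*(-1)*conj(0) + 6*(1)*conj(0)
  = (2) + (2) + (2) + (-2) + (-4) + (-2) + (2) + (0) + (0)
  = 0.
Dividing by |G| = 24 gives 0/24 = 0, matching the row-orthogonality relation <chi_4, chi_8> = [chi_4 = chi_8].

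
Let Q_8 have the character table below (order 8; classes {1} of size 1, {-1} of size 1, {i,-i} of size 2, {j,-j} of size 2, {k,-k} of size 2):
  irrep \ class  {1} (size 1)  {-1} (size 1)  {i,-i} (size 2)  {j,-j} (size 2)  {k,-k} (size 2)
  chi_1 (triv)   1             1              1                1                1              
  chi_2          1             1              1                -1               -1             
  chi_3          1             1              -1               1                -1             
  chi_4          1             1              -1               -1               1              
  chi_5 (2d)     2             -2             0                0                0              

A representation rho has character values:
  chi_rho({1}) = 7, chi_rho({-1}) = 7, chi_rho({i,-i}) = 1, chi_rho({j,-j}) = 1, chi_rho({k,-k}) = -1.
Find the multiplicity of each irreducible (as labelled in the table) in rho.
Multiplicities: chi_1: 2, chi_2: 2, chi_3: 2, chi_4: 1, chi_5: 0.

Argument: Use <chi_rho, chi> = (1/|G|) sum_C |C| * chi_rho(C) * conj(chi(C)) with |G| = 8 for each irreducible chi in the table:
  <chi_rho, chi_1> = (1/8)[1*(7)*conj(1) + 1*(7)*conj(1) + 2*(1)*conj(1) + 2*(1)*conj(1) + 2*(-1)*conj(1)]
      = (1/8)[(7) + (7) + (2) + (2) + (-2)] = 16/8 = 2
  <chi_rho, chi_2> = (1/8)[1*(7)*conj(1) + 1*(7)*conj(1) + 2*(1)*conj(1) + 2*(1)*conj(-1) + 2*(-1)*conj(-1)]
      = (1/8)[(7) + (7) + (2) + (-2) + (2)] = 16/8 = 2
  <chi_rho, chi_3> = (1/8)[1*(7)*conj(1) + 1*(7)*conj(1) + 2*(1)*conj(-1) + 2*(1)*conj(1) + 2*(-1)*conj(-1)]
      = (1/8)[(7) + (7) + (-2) + (2) + (2)] = 16/8 = 2
  <chi_rho, chi_4> = (1/8)[1*(7)*conj(1) + 1*(7)*conj(1) + 2*(1)*conj(-1) + 2*(1)*conj(-1) + 2*(-1)*conj(1)]
      = (1/8)[(7) + (7) + (-2) + (-2) + (-2)] = 8/8 = 1
  <chi_rho, chi_5> = (1/8)[1*(7)*conj(2) + 1*(7)*conj(-2) + 2*(1)*conj(0) + 2*(1)*conj(0) + 2*(-1)*conj(0)]
      = (1/8)[(14) + (-14) + (0) + (0) + (0)] = 0/8 = 0
Dimension check: dim(rho) = sum (mult * dim) = 2*1 + 2*1 + 2*1 + 1*1 + 0*2 = 7 = chi_rho(e) = 7.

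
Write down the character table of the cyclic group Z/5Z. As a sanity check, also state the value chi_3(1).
Character table of Z/5Z (irreps indexed chi_0,...,chi_4 with chi_k(m) = zeta_5^(k*m), zeta_5 = exp(2*pi*i/5)):
  irrep \ class  {0} (size 1)  {1} (size 1)    {2} (size 1)    {3} (size 1)    {4} (size 1)  
  chi_0          1             1               1               1               1             
  chi_1          1             exp(2*I*pi/5)   exp(4*I*pi/5)   exp(-4*I*pi/5)  exp(-2*I*pi/5)
  chi_2          1             exp(4*I*pi/5)   exp(-2*I*pi/5)  exp(2*I*pi/5)   exp(-4*I*pi/5)
  chi_3          1             exp(-4*I*pi/5)  exp(2*I*pi/5)   exp(-2*I*pi/5)  exp(4*I*pi/5) 
  chi_4          1             exp(-2*I*pi/5)  exp(-4*I*pi/5)  exp(4*I*pi/5)   exp(2*I*pi/5) 

Spot check: chi_3(1) = zeta_5^(3*1) = zeta_5^3 = exp(-4*I*pi/5).

Details: Z/5Z is abelian, so all 5 irreducible complex representations are 1-dimensional. They are given by chi_k(m) = zeta_5^(k*m) for k = 0,...,4. Row orthogonality: sum_m chi_k(m) conj(chi_l(m)) = 5 * [k = l].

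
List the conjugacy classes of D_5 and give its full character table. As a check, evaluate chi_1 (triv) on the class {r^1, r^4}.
Conjugacy classes: {e} of size 1, {r^1, r^4} of size 2, {r^2, r^3} of size 2, {s, sr, ..., sr^4} of size 5.
Character table:
  irrep \ class              {e} (size 1)  {r^1, r^4} (size 2)  {r^2, r^3} (size 2)  {s, sr, ..., sr^4} (size 5)
  chi_1 (triv)               1             1                    1                    1                          
  chi_2 (sign: r->1, s->-1)  1             1                    1                    -1                         
  chi_3 (2d, j=1)            2             -1/2 + sqrt(5)/2     -sqrt(5)/2 - 1/2     0                          
  chi_4 (2d, j=2)            2             -sqrt(5)/2 - 1/2     -1/2 + sqrt(5)/2     0                          

Spot check: chi_1 (triv) on {r^1, r^4} = 1.

Why: D_5 has order 2*5 = 10 with 4 conjugacy classes, hence 4 irreducibles. Sum of squared dims 1 + 1 + 4 + 4 = 10 = |G|. Linear characters come from the abelianisation; the 2-dimensional irreps have character r^k -> 2*cos(2*pi*j*k/5), reflections -> 0.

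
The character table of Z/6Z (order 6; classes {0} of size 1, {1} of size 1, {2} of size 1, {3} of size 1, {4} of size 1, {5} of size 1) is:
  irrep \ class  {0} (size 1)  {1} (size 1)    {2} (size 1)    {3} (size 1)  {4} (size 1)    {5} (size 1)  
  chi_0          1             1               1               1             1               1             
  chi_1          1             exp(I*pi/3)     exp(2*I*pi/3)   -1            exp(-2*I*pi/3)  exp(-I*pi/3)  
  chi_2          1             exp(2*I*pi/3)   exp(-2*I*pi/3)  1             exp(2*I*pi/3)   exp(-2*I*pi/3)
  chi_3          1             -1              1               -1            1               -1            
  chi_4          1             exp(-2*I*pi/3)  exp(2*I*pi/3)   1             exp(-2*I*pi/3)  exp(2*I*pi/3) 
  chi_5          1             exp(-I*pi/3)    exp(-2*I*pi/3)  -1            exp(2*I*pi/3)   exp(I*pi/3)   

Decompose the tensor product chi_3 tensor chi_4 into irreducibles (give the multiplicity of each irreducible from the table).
chi_3 tensor chi_4 = chi_1 (all other irreducibles have multiplicity 0).

Explanation: The character of a tensor product is the pointwise product (chi_3 * chi_4)(C) = chi_3(C) * chi_4(C):
  {0}: (1)*(1), {1}: (-1)*(exp(-2*I*pi/3)), {2}: (1)*(exp(2*I*pi/3)), {3}: (-1)*(1), {4}: (1)*(exp(-2*I*pi/3)), {5}: (-1)*(exp(2*I*pi/3))
so (chi_3 * chi_4) takes values
  {0} -> 1, {1} -> -exp(-2*I*pi/3), {2} -> exp(2*I*pi/3), {3} -> -1, {4} -> exp(-2*I*pi/3), {5} -> -exp(2*I*pi/3).
Now take the inner product of this character with each irreducible chi from the table, <chi_3*chi_4, chi> = (1/6) sum_C |C| (chi_3*chi_4)(C) conj(chi(C)):
  <chi_3*chi_4, chi_0> = (1/6)[1*(1)*conj(1) + 1*(-exp(-2*I*pi/3))*conj(1) + 1*(exp(2*I*pi/3))*conj(1) + 1*(-1)*conj(1) + 1*(exp(-2*I*pi/3))*conj(1) + 1*(-exp(2*I*pi/3))*conj(1)]
      = (1/6)[(1) + (-exp(-2*I*pi/3)) + (exp(2*I*pi/3)) + (-1) + (exp(-2*I*pi/3)) + (-exp(2*I*pi/3))] = 0/6 = 0
  <chi_3*chi_4, chi_1> = (1/6)[1*(1)*conj(1) + 1*(-exp(-2*I*pi/3))*conj(exp(I*pi/3)) + 1*(exp(2*I*pi/3))*conj(exp(2*I*pi/3)) + 1*(-1)*conj(-1) + 1*(exp(-2*I*pi/3))*conj(exp(-2*I*pi/3)) + 1*(-exp(2*I*pi/3))*conj(exp(-I*pi/3))]
      = (1/6)[(1) + (1) + (1) + (1) + (1) + (1)] = 6/6 = 1
  <chi_3*chi_4, chi_2> = (1/6)[1*(1)*conj(1) + 1*(-exp(-2*I*pi/3))*conj(exp(2*I*pi/3)) + 1*(exp(2*I*pi/3))*conj(exp(-2*I*pi/3)) + 1*(-1)*conj(1) + 1*(exp(-2*I*pi/3))*conj(exp(2*I*pi/3)) + 1*(-exp(2*I*pi/3))*conj(exp(-2*I*pi/3))]
      = (1/6)[(1) + (-exp(2*I*pi/3)) + (exp(-2*I*pi/3)) + (-1) + (exp(2*I*pi/3)) + (-exp(-2*I*pi/3))] = 0/6 = 0
  <chi_3*chi_4, chi_3> = (1/6)[1*(1)*conj(1) + 1*(-exp(-2*I*pi/3))*conj(-1) + 1*(exp(2*I*pi/3))*conj(1) + 1*(-1)*conj(-1) + 1*(exp(-2*I*pi/3))*conj(1) + 1*(-exp(2*I*pi/3))*conj(-1)]
      = (1/6)[(1) + (exp(-2*I*pi/3)) + (exp(2*I*pi/3)) + (1) + (exp(-2*I*pi/3)) + (exp(2*I*pi/3))] = 0/6 = 0
  <chi_3*chi_4, chi_4> = (1/6)[1*(1)*conj(1) + 1*(-exp(-2*I*pi/3))*conj(exp(-2*I*pi/3)) + 1*(exp(2*I*pi/3))*conj(exp(2*I*pi/3)) + 1*(-1)*conj(1) + 1*(exp(-2*I*pi/3))*conj(exp(-2*I*pi/3)) + 1*(-exp(2*I*pi/3))*conj(exp(2*I*pi/3))]
      = (1/6)[(1) + (-1) + (1) + (-1) + (1) + (-1)] = 0/6 = 0
  <chi_3*chi_4, chi_5> = (1/6)[1*(1)*conj(1) + 1*(-exp(-2*I*pi/3))*conj(exp(-I*pi/3)) + 1*(exp(2*I*pi/3))*conj(exp(-2*I*pi/3)) + 1*(-1)*conj(-1) + 1*(exp(-2*I*pi/3))*conj(exp(2*I*pi/3)) + 1*(-exp(2*I*pi/3))*conj(exp(I*pi/3))]
      = (1/6)[(1) + (-exp(-I*pi/3)) + (exp(-2*I*pi/3)) + (1) + (exp(2*I*pi/3)) + (-exp(I*pi/3))] = 0/6 = 0
(Exp terms are combined using exp(i*s)*conj(exp(i*t)) = exp(i*(s-t)), and sums of them are collapsed using the identity that for every m > 1 the m distinct m-th roots of unity sum to 0, e.g. 1 + exp(2*I*pi/3) + exp(-2*I*pi/3) = 0.)
Hence the multiplicities are chi_1: 1. Dimension check: dim(chi_3)*dim(chi_4) = 1*1 = 1 and sum (mult * dim) = 1*1 = 1.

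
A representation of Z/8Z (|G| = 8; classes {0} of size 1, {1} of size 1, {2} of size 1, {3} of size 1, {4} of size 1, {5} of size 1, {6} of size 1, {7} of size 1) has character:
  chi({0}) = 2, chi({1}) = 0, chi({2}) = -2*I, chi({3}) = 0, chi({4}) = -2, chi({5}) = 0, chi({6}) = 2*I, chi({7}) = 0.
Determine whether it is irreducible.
Not irreducible (reducible): <chi, chi> = 2 > 1.

Solution. <chi, chi> = (1/|G|) sum_C |C| * |chi(C)|^2 = (1/8)[1*|2|^2 + 1*|0|^2 + 1*|-2*I|^2 + 1*|0|^2 + 1*|-2|^2 + 1*|0|^2 + 1*|2*I|^2 + 1*|0|^2]
  = (1/8)[(4) + (0) + (4) + (0) + (4) + (0) + (4) + (0)] = 16/8 = 2.
(Exp terms are combined using exp(i*s)*conj(exp(i*t)) = exp(i*(s-t)), and sums of them are collapsed using the identity that for every m > 1 the m distinct m-th roots of unity sum to 0, e.g. 1 + exp(2*I*pi/3) + exp(-2*I*pi/3) = 0.)
A character is irreducible iff <chi, chi> = 1, so this representation is reducible.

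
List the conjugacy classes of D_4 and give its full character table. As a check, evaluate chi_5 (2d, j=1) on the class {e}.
Conjugacy classes: {e} of size 1, {r^2} of size 1, {r^1, r^3} of size 2, {s, sr^2, ...} of size 2, {sr, sr^3, ...} of size 2.
Character table:
  irrep \ class              {e} (size 1)  {r^2} (size 1)  {r^1, r^3} (size 2)  {s, sr^2, ...} (size 2)  {sr, sr^3, ...} (size 2)
  chi_1 (triv)               1             1               1                    1                        1                       
  chi_2 (sign: r->1, s->-1)  1             1               1                    -1                       -1                      
  chi_3 (r->-1, s->1)        1             1               -1                   1                        -1                      
  chi_4 (r->-1, s->-1)       1             1               -1                   -1                       1                       
  chi_5 (2d, j=1)            2             -2              0                    0                        0                       

Spot check: chi_5 (2d, j=1) on {e} = 2.

Working: D_4 has order 2*4 = 8 with 5 conjugacy classes, hence 5 irreducibles. Sum of squared dims 1 + 1 + 1 + 1 + 4 = 8 = |G|. Linear characters come from the abelianisation; the 2-dimensional irreps have character r^k -> 2*cos(2*pi*j*k/4), reflections -> 0.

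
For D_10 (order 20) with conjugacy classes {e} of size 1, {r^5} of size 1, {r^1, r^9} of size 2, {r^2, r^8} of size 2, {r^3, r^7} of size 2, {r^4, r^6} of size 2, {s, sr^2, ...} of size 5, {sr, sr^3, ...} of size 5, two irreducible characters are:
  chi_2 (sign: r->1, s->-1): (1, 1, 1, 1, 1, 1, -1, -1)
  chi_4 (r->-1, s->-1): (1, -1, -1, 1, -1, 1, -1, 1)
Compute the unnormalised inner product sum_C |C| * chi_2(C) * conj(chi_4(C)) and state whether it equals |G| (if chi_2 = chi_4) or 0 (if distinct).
Sum = 0; so <chi_2, chi_4> = 0 (distinct irreducibles are orthogonal).

Details: Compute term by term over conjugacy classes (|C| * chi_2(C) * conj(chi_4(C))):
  1*(1)*conj(1) + 1*(1)*conj(-1) + 2*(1)*conj(-1) + 2*(1)*conj(1) + 2*(1)*conj(-1) + 2*(1)*conj(1) + 5*(-1)*conj(-1) + 5*(-1)*conj(1)
  = (1) + (-1) + (-2) + (2) + (-2) + (2) + (5) + (-5)
  = 0.
Dividing by |G| = 20 gives 0/20 = 0, matching the row-orthogonality relation <chi_2, chi_4> = [chi_2 = chi_4].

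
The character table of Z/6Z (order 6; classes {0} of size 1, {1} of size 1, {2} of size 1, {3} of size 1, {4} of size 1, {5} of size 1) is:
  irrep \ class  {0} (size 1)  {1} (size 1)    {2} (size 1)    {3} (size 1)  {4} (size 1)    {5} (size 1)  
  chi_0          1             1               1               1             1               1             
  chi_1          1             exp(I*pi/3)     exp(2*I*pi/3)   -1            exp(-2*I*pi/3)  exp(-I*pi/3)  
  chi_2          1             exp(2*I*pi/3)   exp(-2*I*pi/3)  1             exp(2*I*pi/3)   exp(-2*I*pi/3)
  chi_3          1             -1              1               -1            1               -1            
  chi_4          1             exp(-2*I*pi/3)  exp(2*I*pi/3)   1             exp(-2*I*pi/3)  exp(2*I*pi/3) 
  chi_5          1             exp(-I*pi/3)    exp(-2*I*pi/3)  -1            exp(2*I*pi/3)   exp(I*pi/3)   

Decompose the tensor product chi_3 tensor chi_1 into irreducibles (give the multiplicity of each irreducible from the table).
chi_3 tensor chi_1 = chi_4 (all other irreducibles have multiplicity 0).

Proof sketch: The character of a tensor product is the pointwise product (chi_3 * chi_1)(C) = chi_3(C) * chi_1(C):
  {0}: (1)*(1), {1}: (-1)*(exp(I*pi/3)), {2}: (1)*(exp(2*I*pi/3)), {3}: (-1)*(-1), {4}: (1)*(exp(-2*I*pi/3)), {5}: (-1)*(exp(-I*pi/3))
so (chi_3 * chi_1) takes values
  {0} -> 1, {1} -> -exp(I*pi/3), {2} -> exp(2*I*pi/3), {3} -> 1, {4} -> exp(-2*I*pi/3), {5} -> -exp(-I*pi/3).
Now take the inner product of this character with each irreducible chi from the table, <chi_3*chi_1, chi> = (1/6) sum_C |C| (chi_3*chi_1)(C) conj(chi(C)):
  <chi_3*chi_1, chi_0> = (1/6)[1*(1)*conj(1) + 1*(-exp(I*pi/3))*conj(1) + 1*(exp(2*I*pi/3))*conj(1) + 1*(1)*conj(1) + 1*(exp(-2*I*pi/3))*conj(1) + 1*(-exp(-I*pi/3))*conj(1)]
      = (1/6)[(1) + (-exp(I*pi/3)) + (exp(2*I*pi/3)) + (1) + (exp(-2*I*pi/3)) + (-exp(-I*pi/3))] = 0/6 = 0
  <chi_3*chi_1, chi_1> = (1/6)[1*(1)*conj(1) + 1*(-exp(I*pi/3))*conj(exp(I*pi/3)) + 1*(exp(2*I*pi/3))*conj(exp(2*I*pi/3)) + 1*(1)*conj(-1) + 1*(exp(-2*I*pi/3))*conj(exp(-2*I*pi/3)) + 1*(-exp(-I*pi/3))*conj(exp(-I*pi/3))]
      = (1/6)[(1) + (-1) + (1) + (-1) + (1) + (-1)] = 0/6 = 0
  <chi_3*chi_1, chi_2> = (1/6)[1*(1)*conj(1) + 1*(-exp(I*pi/3))*conj(exp(2*I*pi/3)) + 1*(exp(2*I*pi/3))*conj(exp(-2*I*pi/3)) + 1*(1)*conj(1) + 1*(exp(-2*I*pi/3))*conj(exp(2*I*pi/3)) + 1*(-exp(-I*pi/3))*conj(exp(-2*I*pi/3))]
      = (1/6)[(1) + (-exp(-I*pi/3)) + (exp(-2*I*pi/3)) + (1) + (exp(2*I*pi/3)) + (-exp(I*pi/3))] = 0/6 = 0
  <chi_3*chi_1, chi_3> = (1/6)[1*(1)*conj(1) + 1*(-exp(I*pi/3))*conj(-1) + 1*(exp(2*I*pi/3))*conj(1) + 1*(1)*conj(-1) + 1*(exp(-2*I*pi/3))*conj(1) + 1*(-exp(-I*pi/3))*conj(-1)]
      = (1/6)[(1) + (exp(I*pi/3)) + (exp(2*I*pi/3)) + (-1) + (exp(-2*I*pi/3)) + (exp(-I*pi/3))] = 0/6 = 0
  <chi_3*chi_1, chi_4> = (1/6)[1*(1)*conj(1) + 1*(-exp(I*pi/3))*conj(exp(-2*I*pi/3)) + 1*(exp(2*I*pi/3))*conj(exp(2*I*pi/3)) + 1*(1)*conj(1) + 1*(exp(-2*I*pi/3))*conj(exp(-2*I*pi/3)) + 1*(-exp(-I*pi/3))*conj(exp(2*I*pi/3))]
      = (1/6)[(1) + (1) + (1) + (1) + (1) + (1)] = 6/6 = 1
  <chi_3*chi_1, chi_5> = (1/6)[1*(1)*conj(1) + 1*(-exp(I*pi/3))*conj(exp(-I*pi/3)) + 1*(exp(2*I*pi/3))*conj(exp(-2*I*pi/3)) + 1*(1)*conj(-1) + 1*(exp(-2*I*pi/3))*conj(exp(2*I*pi/3)) + 1*(-exp(-I*pi/3))*conj(exp(I*pi/3))]
      = (1/6)[(1) + (-exp(2*I*pi/3)) + (exp(-2*I*pi/3)) + (-1) + (exp(2*I*pi/3)) + (-exp(-2*I*pi/3))] = 0/6 = 0
(Exp terms are combined using exp(i*s)*conj(exp(i*t)) = exp(i*(s-t)), and sums of them are collapsed using the identity that for every m > 1 the m distinct m-th roots of unity sum to 0, e.g. 1 + exp(2*I*pi/3) + exp(-2*I*pi/3) = 0.)
Hence the multiplicities are chi_4: 1. Dimension check: dim(chi_3)*dim(chi_1) = 1*1 = 1 and sum (mult * dim) = 1*1 = 1.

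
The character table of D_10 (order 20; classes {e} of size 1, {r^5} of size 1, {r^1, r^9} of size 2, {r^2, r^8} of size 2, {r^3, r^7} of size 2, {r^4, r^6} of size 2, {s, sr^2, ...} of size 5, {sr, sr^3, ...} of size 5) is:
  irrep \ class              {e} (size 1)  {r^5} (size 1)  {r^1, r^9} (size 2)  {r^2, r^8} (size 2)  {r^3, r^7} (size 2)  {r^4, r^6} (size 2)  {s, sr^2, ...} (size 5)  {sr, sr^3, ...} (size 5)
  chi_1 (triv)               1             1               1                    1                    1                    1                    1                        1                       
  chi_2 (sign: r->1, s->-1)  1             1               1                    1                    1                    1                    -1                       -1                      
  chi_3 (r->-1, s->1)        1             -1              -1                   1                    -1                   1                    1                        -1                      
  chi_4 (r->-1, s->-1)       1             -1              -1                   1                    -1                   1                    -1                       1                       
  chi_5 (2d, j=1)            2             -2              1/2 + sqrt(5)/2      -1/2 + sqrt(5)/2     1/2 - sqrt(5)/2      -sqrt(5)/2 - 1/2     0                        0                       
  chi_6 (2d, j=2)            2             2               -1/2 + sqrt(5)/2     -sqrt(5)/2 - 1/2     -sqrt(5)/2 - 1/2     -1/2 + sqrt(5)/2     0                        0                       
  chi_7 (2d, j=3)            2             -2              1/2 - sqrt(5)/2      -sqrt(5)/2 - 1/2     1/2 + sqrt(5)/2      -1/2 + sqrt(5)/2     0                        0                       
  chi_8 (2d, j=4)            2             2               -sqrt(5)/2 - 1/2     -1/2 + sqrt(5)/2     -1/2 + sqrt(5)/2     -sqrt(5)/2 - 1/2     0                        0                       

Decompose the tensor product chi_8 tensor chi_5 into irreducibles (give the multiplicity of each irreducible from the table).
chi_8 tensor chi_5 = chi_3 + chi_4 + chi_7 (all other irreducibles have multiplicity 0).

Why: The character of a tensor product is the pointwise product (chi_8 * chi_5)(C) = chi_8(C) * chi_5(C):
  {e}: (2)*(2), {r^5}: (2)*(-2), {r^1, r^9}: (-sqrt(5)/2 - 1/2)*(1/2 + sqrt(5)/2), {r^2, r^8}: (-1/2 + sqrt(5)/2)*(-1/2 + sqrt(5)/2), {r^3, r^7}: (-1/2 + sqrt(5)/2)*(1/2 - sqrt(5)/2), {r^4, r^6}: (-sqrt(5)/2 - 1/2)*(-sqrt(5)/2 - 1/2), {s, sr^2, ...}: (0)*(0), {sr, sr^3, ...}: (0)*(0)
so (chi_8 * chi_5) takes values
  {e} -> 4, {r^5} -> -4, {r^1, r^9} -> -3/2 - sqrt(5)/2, {r^2, r^8} -> 3/2 - sqrt(5)/2, {r^3, r^7} -> -3/2 + sqrt(5)/2, {r^4, r^6} -> sqrt(5)/2 + 3/2, {s, sr^2, ...} -> 0, {sr, sr^3, ...} -> 0.
Now take the inner product of this character with each irreducible chi from the table, <chi_8*chi_5, chi> = (1/20) sum_C |C| (chi_8*chi_5)(C) conj(chi(C)):
  <chi_8*chi_5, chi_1> = (1/20)[1*(4)*conj(1) + 1*(-4)*conj(1) + 2*(-3/2 - sqrt(5)/2)*conj(1) + 2*(3/2 - sqrt(5)/2)*conj(1) + 2*(-3/2 + sqrt(5)/2)*conj(1) + 2*(sqrt(5)/2 + 3/2)*conj(1) + 5*(0)*conj(1) + 5*(0)*conj(1)]
      = (1/20)[(4) + (-4) + (-3 - sqrt(5)) + (3 - sqrt(5)) + (-3 + sqrt(5)) + (sqrt(5) + 3) + (0) + (0)] = 0/20 = 0
  <chi_8*chi_5, chi_2> = (1/20)[1*(4)*conj(1) + 1*(-4)*conj(1) + 2*(-3/2 - sqrt(5)/2)*conj(1) + 2*(3/2 - sqrt(5)/2)*conj(1) + 2*(-3/2 + sqrt(5)/2)*conj(1) + 2*(sqrt(5)/2 + 3/2)*conj(1) + 5*(0)*conj(-1) + 5*(0)*conj(-1)]
      = (1/20)[(4) + (-4) + (-3 - sqrt(5)) + (3 - sqrt(5)) + (-3 + sqrt(5)) + (sqrt(5) + 3) + (0) + (0)] = 0/20 = 0
  <chi_8*chi_5, chi_3> = (1/20)[1*(4)*conj(1) + 1*(-4)*conj(-1) + 2*(-3/2 - sqrt(5)/2)*conj(-1) + 2*(3/2 - sqrt(5)/2)*conj(1) + 2*(-3/2 + sqrt(5)/2)*conj(-1) + 2*(sqrt(5)/2 + 3/2)*conj(1) + 5*(0)*conj(1) + 5*(0)*conj(-1)]
      = (1/20)[(4) + (4) + (sqrt(5) + 3) + (3 - sqrt(5)) + (3 - sqrt(5)) + (sqrt(5) + 3) + (0) + (0)] = 20/20 = 1
  <chi_8*chi_5, chi_4> = (1/20)[1*(4)*conj(1) + 1*(-4)*conj(-1) + 2*(-3/2 - sqrt(5)/2)*conj(-1) + 2*(3/2 - sqrt(5)/2)*conj(1) + 2*(-3/2 + sqrt(5)/2)*conj(-1) + 2*(sqrt(5)/2 + 3/2)*conj(1) + 5*(0)*conj(-1) + 5*(0)*conj(1)]
      = (1/20)[(4) + (4) + (sqrt(5) + 3) + (3 - sqrt(5)) + (3 - sqrt(5)) + (sqrt(5) + 3) + (0) + (0)] = 20/20 = 1
  <chi_8*chi_5, chi_5> = (1/20)[1*(4)*conj(2) + 1*(-4)*conj(-2) + 2*(-3/2 - sqrt(5)/2)*conj(1/2 + sqrt(5)/2) + 2*(3/2 - sqrt(5)/2)*conj(-1/2 + sqrt(5)/2) + 2*(-3/2 + sqrt(5)/2)*conj(1/2 - sqrt(5)/2) + 2*(sqrt(5)/2 + 3/2)*conj(-sqrt(5)/2 - 1/2) + 5*(0)*conj(0) + 5*(0)*conj(0)]
      = (1/20)[(8) + (8) + (-2*sqrt(5) - 4) + (-4 + 2*sqrt(5)) + (-4 + 2*sqrt(5)) + (-2*sqrt(5) - 4) + (0) + (0)] = 0/20 = 0
  <chi_8*chi_5, chi_6> = (1/20)[1*(4)*conj(2) + 1*(-4)*conj(2) + 2*(-3/2 - sqrt(5)/2)*conj(-1/2 + sqrt(5)/2) + 2*(3/2 - sqrt(5)/2)*conj(-sqrt(5)/2 - 1/2) + 2*(-3/2 + sqrt(5)/2)*conj(-sqrt(5)/2 - 1/2) + 2*(sqrt(5)/2 + 3/2)*conj(-1/2 + sqrt(5)/2) + 5*(0)*conj(0) + 5*(0)*conj(0)]
      = (1/20)[(8) + (-8) + (-sqrt(5) - 1) + (1 - sqrt(5)) + (-1 + sqrt(5)) + (1 + sqrt(5)) + (0) + (0)] = 0/20 = 0
  <chi_8*chi_5, chi_7> = (1/20)[1*(4)*conj(2) + 1*(-4)*conj(-2) + 2*(-3/2 - sqrt(5)/2)*conj(1/2 - sqrt(5)/2) + 2*(3/2 - sqrt(5)/2)*conj(-sqrt(5)/2 - 1/2) + 2*(-3/2 + sqrt(5)/2)*conj(1/2 + sqrt(5)/2) + 2*(sqrt(5)/2 + 3/2)*conj(-1/2 + sqrt(5)/2) + 5*(0)*conj(0) + 5*(0)*conj(0)]
      = (1/20)[(8) + (8) + (1 + sqrt(5)) + (1 - sqrt(5)) + (1 - sqrt(5)) + (1 + sqrt(5)) + (0) + (0)] = 20/20 = 1
  <chi_8*chi_5, chi_8> = (1/20)[1*(4)*conj(2) + 1*(-4)*conj(2) + 2*(-3/2 - sqrt(5)/2)*conj(-sqrt(5)/2 - 1/2) + 2*(3/2 - sqrt(5)/2)*conj(-1/2 + sqrt(5)/2) + 2*(-3/2 + sqrt(5)/2)*conj(-1/2 + sqrt(5)/2) + 2*(sqrt(5)/2 + 3/2)*conj(-sqrt(5)/2 - 1/2) + 5*(0)*conj(0) + 5*(0)*conj(0)]
      = (1/20)[(8) + (-8) + (4 + 2*sqrt(5)) + (-4 + 2*sqrt(5)) + (4 - 2*sqrt(5)) + (-2*sqrt(5) - 4) + (0) + (0)] = 0/20 = 0
Hence the multiplicities are chi_3: 1, chi_4: 1, chi_7: 1. Dimension check: dim(chi_8)*dim(chi_5) = 2*2 = 4 and sum (mult * dim) = 1*1 + 1*1 + 1*2 = 4.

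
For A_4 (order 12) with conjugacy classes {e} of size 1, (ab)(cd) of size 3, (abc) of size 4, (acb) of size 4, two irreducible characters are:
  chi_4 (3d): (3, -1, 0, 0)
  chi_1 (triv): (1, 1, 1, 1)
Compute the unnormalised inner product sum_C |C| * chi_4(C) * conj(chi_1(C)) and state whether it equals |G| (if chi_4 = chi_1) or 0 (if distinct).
Sum = 0; so <chi_4, chi_1> = 0 (distinct irreducibles are orthogonal).

Reasoning: Compute term by term over conjugacy classes (|C| * chi_4(C) * conj(chi_1(C))):
  1*(3)*conj(1) + 3*(-1)*conj(1) + 4*(0)*conj(1) + 4*(0)*conj(1)
  = (3) + (-3) + (0) + (0)
  = 0.
(Exp terms are combined using exp(i*s)*conj(exp(i*t)) = exp(i*(s-t)), and sums of them are collapsed using the identity that for every m > 1 the m distinct m-th roots of unity sum to 0, e.g. 1 + exp(2*I*pi/3) + exp(-2*I*pi/3) = 0.)
Dividing by |G| = 12 gives 0/12 = 0, matching the row-orthogonality relation <chi_4, chi_1> = [chi_4 = chi_1].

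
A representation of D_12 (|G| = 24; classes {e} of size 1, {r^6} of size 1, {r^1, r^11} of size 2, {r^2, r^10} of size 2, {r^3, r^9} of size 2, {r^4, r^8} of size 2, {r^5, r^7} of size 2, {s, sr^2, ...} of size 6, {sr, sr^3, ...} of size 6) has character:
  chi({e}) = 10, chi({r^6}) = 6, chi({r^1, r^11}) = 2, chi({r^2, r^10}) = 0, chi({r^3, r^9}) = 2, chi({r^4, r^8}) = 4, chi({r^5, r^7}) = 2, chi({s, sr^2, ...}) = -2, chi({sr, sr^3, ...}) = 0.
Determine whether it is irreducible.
Not irreducible (reducible): <chi, chi> = 9 > 1.

Explanation: <chi, chi> = (1/|G|) sum_C |C| * |chi(C)|^2 = (1/24)[1*|10|^2 + 1*|6|^2 + 2*|2|^2 + 2*|0|^2 + 2*|2|^2 + 2*|4|^2 + 2*|2|^2 + 6*|-2|^2 + 6*|0|^2]
  = (1/24)[(100) + (36) + (8) + (0) + (8) + (32) + (8) + (24) + (0)] = 216/24 = 9.
A character is irreducible iff <chi, chi> = 1, so this representation is reducible.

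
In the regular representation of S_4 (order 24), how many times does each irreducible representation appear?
Each irreducible V_i of dimension d_i appears with multiplicity d_i, i.e. rho_reg = (direct sum over all irreducibles V_i) d_i V_i. The irreducible dimensions for S_4 are 1, 1, 2, 3, 3: 2 irreducibles of dimension 1, each with multiplicity 1; 1 irreducible of dimension 2, with multiplicity 2; 2 irreducibles of dimension 3, each with multiplicity 3. Total dimension 2*1*1 + 1*2*2 + 2*3*3 = 24 = |G|.

Argument: General theorem: in the regular representation of a finite group G, each irreducible appears with multiplicity equal to its dimension. Check: dim(rho_reg) = sum d_i^2 = 1 + 1 + 4 + 9 + 9 = 24 = |G|.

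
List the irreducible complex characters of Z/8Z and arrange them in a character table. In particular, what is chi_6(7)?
Character table of Z/8Z (irreps indexed chi_0,...,chi_7 with chi_k(m) = zeta_8^(k*m), zeta_8 = exp(2*pi*i/8)):
  irrep \ class  {0} (size 1)  {1} (size 1)    {2} (size 1)  {3} (size 1)    {4} (size 1)  {5} (size 1)    {6} (size 1)  {7} (size 1)  
  chi_0          1             1               1             1               1             1               1             1             
  chi_1          1             exp(I*pi/4)     I             exp(3*I*pi/4)   -1            exp(-3*I*pi/4)  -I            exp(-I*pi/4)  
  chi_2          1             I               -1            -I              1             I               -1            -I            
  chi_3          1             exp(3*I*pi/4)   -I            exp(I*pi/4)     -1            exp(-I*pi/4)    I             exp(-3*I*pi/4)
  chi_4          1             -1              1             -1              1             -1              1             -1            
  chi_5          1             exp(-3*I*pi/4)  I             exp(-I*pi/4)    -1            exp(I*pi/4)     -I            exp(3*I*pi/4) 
  chi_6          1             -I              -1            I               1             -I              -1            I             
  chi_7          1             exp(-I*pi/4)    -I            exp(-3*I*pi/4)  -1            exp(3*I*pi/4)   I             exp(I*pi/4)   

Spot check: chi_6(7) = zeta_8^(6*7) = zeta_8^42 = I.

Details: Z/8Z is abelian, so all 8 irreducible complex representations are 1-dimensional. They are given by chi_k(m) = zeta_8^(k*m) for k = 0,...,7. Row orthogonality: sum_m chi_k(m) conj(chi_l(m)) = 8 * [k = l].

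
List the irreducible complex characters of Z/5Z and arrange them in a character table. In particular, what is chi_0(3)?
Character table of Z/5Z (irreps indexed chi_0,...,chi_4 with chi_k(m) = zeta_5^(k*m), zeta_5 = exp(2*pi*i/5)):
  irrep \ class  {0} (size 1)  {1} (size 1)    {2} (size 1)    {3} (size 1)    {4} (size 1)  
  chi_0          1             1               1               1               1             
  chi_1          1             exp(2*I*pi/5)   exp(4*I*pi/5)   exp(-4*I*pi/5)  exp(-2*I*pi/5)
  chi_2          1             exp(4*I*pi/5)   exp(-2*I*pi/5)  exp(2*I*pi/5)   exp(-4*I*pi/5)
  chi_3          1             exp(-4*I*pi/5)  exp(2*I*pi/5)   exp(-2*I*pi/5)  exp(4*I*pi/5) 
  chi_4          1             exp(-2*I*pi/5)  exp(-4*I*pi/5)  exp(4*I*pi/5)   exp(2*I*pi/5) 

Spot check: chi_0(3) = zeta_5^(0*3) = zeta_5^0 = 1.

Working: Z/5Z is abelian, so all 5 irreducible complex representations are 1-dimensional. They are given by chi_k(m) = zeta_5^(k*m) for k = 0,...,4. Row orthogonality: sum_m chi_k(m) conj(chi_l(m)) = 5 * [k = l].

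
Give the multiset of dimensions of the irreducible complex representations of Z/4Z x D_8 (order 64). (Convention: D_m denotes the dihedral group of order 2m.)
Dimensions: 1, 1, 1, 1, 1, 1, 1, 1, 1, 1, 1, 1, 1, 1, 1, 1, 2, 2, 2, 2, 2, 2, 2, 2, 2, 2, 2, 2

Explanation: There are 28 irreducibles (= number of conjugacy classes). Their dimensions d_i satisfy sum d_i^2 = |G| = 64: 1 + 1 + 1 + 1 + 1 + 1 + 1 + 1 + 1 + 1 + 1 + 1 + 1 + 1 + 1 + 1 + 4 + 4 + 4 + 4 + 4 + 4 + 4 + 4 + 4 + 4 + 4 + 4 = 64. (For the product with Z/4Z: each of the 4 1-dim characters of Z/4Z tensors with each irrep of D_8, giving 4 copies of each D_8-dimension.)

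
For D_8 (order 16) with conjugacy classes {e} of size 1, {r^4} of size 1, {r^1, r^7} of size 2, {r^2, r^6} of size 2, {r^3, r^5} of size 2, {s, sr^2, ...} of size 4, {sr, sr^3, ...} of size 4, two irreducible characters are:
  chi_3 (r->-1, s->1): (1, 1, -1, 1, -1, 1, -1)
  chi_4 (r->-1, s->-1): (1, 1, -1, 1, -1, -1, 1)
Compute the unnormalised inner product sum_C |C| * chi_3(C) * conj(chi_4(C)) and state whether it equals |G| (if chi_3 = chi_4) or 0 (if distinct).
Sum = 0; so <chi_3, chi_4> = 0 (distinct irreducibles are orthogonal).

Justification: Compute term by term over conjugacy classes (|C| * chi_3(C) * conj(chi_4(C))):
  1*(1)*conj(1) + 1*(1)*conj(1) + 2*(-1)*conj(-1) + 2*(1)*conj(1) + 2*(-1)*conj(-1) + 4*(1)*conj(-1) + 4*(-1)*conj(1)
  = (1) + (1) + (2) + (2) + (2) + (-4) + (-4)
  = 0.
Dividing by |G| = 16 gives 0/16 = 0, matching the row-orthogonality relation <chi_3, chi_4> = [chi_3 = chi_4].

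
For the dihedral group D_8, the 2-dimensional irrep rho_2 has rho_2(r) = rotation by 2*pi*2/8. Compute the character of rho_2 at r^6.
chi_{rho_2}(r^6) = 2*cos(2*pi*2*6/8) = -2

Details: rho_2(r^6) is rotation by angle 2*pi*2*6/8, whose trace is 2*cos(2*pi*2*6/8) = -2.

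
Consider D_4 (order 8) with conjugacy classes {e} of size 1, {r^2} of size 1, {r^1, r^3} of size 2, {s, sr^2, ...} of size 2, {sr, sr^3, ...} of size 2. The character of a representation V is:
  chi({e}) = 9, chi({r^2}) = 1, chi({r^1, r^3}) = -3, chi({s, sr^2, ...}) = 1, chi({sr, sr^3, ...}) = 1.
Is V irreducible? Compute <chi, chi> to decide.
Not irreducible (reducible): <chi, chi> = 13 > 1.

Details: <chi, chi> = (1/|G|) sum_C |C| * |chi(C)|^2 = (1/8)[1*|9|^2 + 1*|1|^2 + 2*|-3|^2 + 2*|1|^2 + 2*|1|^2]
  = (1/8)[(81) + (1) + (18) + (2) + (2)] = 104/8 = 13.
A character is irreducible iff <chi, chi> = 1, so this representation is reducible.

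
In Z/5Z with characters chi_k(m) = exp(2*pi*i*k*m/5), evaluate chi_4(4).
chi_4(4) = zeta_5^16 = exp(2*I*pi/5)

Details: chi_4(4) = zeta_5^(4*4) = zeta_5^16. Since zeta_5^5 = 1, this equals zeta_5^1 = exp(2*pi*i*1/5) = exp(2*I*pi/5).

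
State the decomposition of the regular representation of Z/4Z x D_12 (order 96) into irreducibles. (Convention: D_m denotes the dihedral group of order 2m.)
Each irreducible V_i of dimension d_i appears with multiplicity d_i, i.e. rho_reg = (direct sum over all irreducibles V_i) d_i V_i. The irreducible dimensions for Z/4Z x D_12 are 1, 1, 1, 1, 1, 1, 1, 1, 1, 1, 1, 1, 1, 1, 1, 1, 2, 2, 2, 2, 2, 2, 2, 2, 2, 2, 2, 2, 2, 2, 2, 2, 2, 2, 2, 2: 16 irreducibles of dimension 1, each with multiplicity 1; 20 irreducibles of dimension 2, each with multiplicity 2. Total dimension 16*1*1 + 20*2*2 = 96 = |G|.

Justification: General theorem: in the regular representation of a finite group G, each irreducible appears with multiplicity equal to its dimension. Check: dim(rho_reg) = sum d_i^2 = 1 + 1 + 1 + 1 + 1 + 1 + 1 + 1 + 1 + 1 + 1 + 1 + 1 + 1 + 1 + 1 + 4 + 4 + 4 + 4 + 4 + 4 + 4 + 4 + 4 + 4 + 4 + 4 + 4 + 4 + 4 + 4 + 4 + 4 + 4 + 4 = 96 = |G|.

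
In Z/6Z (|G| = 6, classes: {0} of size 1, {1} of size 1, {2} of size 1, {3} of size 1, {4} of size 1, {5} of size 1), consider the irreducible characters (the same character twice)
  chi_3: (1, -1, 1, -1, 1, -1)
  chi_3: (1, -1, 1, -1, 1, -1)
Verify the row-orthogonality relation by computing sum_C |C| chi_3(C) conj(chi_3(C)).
Sum = 6 = |G| = 6; so <chi_3, chi_3> = 1 (norm-1 confirms irreducibility).

Proof sketch: Compute term by term over conjugacy classes (|C| * chi_3(C) * conj(chi_3(C))):
  1*(1)*conj(1) + 1*(-1)*conj(-1) + 1*(1)*conj(1) + 1*(-1)*conj(-1) + 1*(1)*conj(1) + 1*(-1)*conj(-1)
  = (1) + (1) + (1) + (1) + (1) + (1)
  = 6.
(Exp terms are combined using exp(i*s)*conj(exp(i*t)) = exp(i*(s-t)), and sums of them are collapsed using the identity that for every m > 1 the m distinct m-th roots of unity sum to 0, e.g. 1 + exp(2*I*pi/3) + exp(-2*I*pi/3) = 0.)
Dividing by |G| = 6 gives 6/6 = 1, matching the row-orthogonality relation <chi_3, chi_3> = [chi_3 = chi_3].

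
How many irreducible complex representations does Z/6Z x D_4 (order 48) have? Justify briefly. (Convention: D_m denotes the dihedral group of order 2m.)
30

Working: The number of irreducible complex representations of a finite group equals its number of conjugacy classes. For a direct product, #classes(G x H) = #classes(G) * #classes(H). Z/6Z has 6 classes (abelian), D_4 has 5 classes, so 6 * 5 = 30, so Z/6Z x D_4 (order 48) has exactly 30 irreducible complex representations.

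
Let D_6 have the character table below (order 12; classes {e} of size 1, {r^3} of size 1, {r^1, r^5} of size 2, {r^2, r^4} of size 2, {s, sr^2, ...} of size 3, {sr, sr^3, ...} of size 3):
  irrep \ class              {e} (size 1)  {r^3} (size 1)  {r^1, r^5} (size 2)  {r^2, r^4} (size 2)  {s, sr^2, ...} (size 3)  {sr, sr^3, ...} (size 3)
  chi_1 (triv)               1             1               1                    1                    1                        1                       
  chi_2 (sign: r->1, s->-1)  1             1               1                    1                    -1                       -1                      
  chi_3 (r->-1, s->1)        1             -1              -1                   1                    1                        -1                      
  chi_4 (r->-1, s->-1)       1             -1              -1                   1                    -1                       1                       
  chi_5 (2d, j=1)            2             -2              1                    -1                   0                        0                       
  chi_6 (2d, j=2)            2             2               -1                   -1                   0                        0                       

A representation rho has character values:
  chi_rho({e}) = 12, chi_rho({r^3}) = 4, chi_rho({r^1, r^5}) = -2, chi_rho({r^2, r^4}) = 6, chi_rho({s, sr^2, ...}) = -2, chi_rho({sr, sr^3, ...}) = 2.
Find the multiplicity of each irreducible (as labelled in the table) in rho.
Multiplicities: chi_1: 2, chi_2: 2, chi_3: 1, chi_4: 3, chi_5: 0, chi_6: 2.

Use <chi_rho, chi> = (1/|G|) sum_C |C| * chi_rho(C) * conj(chi(C)) with |G| = 12 for each irreducible chi in the table:
  <chi_rho, chi_1> = (1/12)[1*(12)*conj(1) + 1*(4)*conj(1) + 2*(-2)*conj(1) + 2*(6)*conj(1) + 3*(-2)*conj(1) + 3*(2)*conj(1)]
      = (1/12)[(12) + (4) + (-4) + (12) + (-6) + (6)] = 24/12 = 2
  <chi_rho, chi_2> = (1/12)[1*(12)*conj(1) + 1*(4)*conj(1) + 2*(-2)*conj(1) + 2*(6)*conj(1) + 3*(-2)*conj(-1) + 3*(2)*conj(-1)]
      = (1/12)[(12) + (4) + (-4) + (12) + (6) + (-6)] = 24/12 = 2
  <chi_rho, chi_3> = (1/12)[1*(12)*conj(1) + 1*(4)*conj(-1) + 2*(-2)*conj(-1) + 2*(6)*conj(1) + 3*(-2)*conj(1) + 3*(2)*conj(-1)]
      = (1/12)[(12) + (-4) + (4) + (12) + (-6) + (-6)] = 12/12 = 1
  <chi_rho, chi_4> = (1/12)[1*(12)*conj(1) + 1*(4)*conj(-1) + 2*(-2)*conj(-1) + 2*(6)*conj(1) + 3*(-2)*conj(-1) + 3*(2)*conj(1)]
      = (1/12)[(12) + (-4) + (4) + (12) + (6) + (6)] = 36/12 = 3
  <chi_rho, chi_5> = (1/12)[1*(12)*conj(2) + 1*(4)*conj(-2) + 2*(-2)*conj(1) + 2*(6)*conj(-1) + 3*(-2)*conj(0) + 3*(2)*conj(0)]
      = (1/12)[(24) + (-8) + (-4) + (-12) + (0) + (0)] = 0/12 = 0
  <chi_rho, chi_6> = (1/12)[1*(12)*conj(2) + 1*(4)*conj(2) + 2*(-2)*conj(-1) + 2*(6)*conj(-1) + 3*(-2)*conj(0) + 3*(2)*conj(0)]
      = (1/12)[(24) + (8) + (4) + (-12) + (0) + (0)] = 24/12 = 2
Dimension check: dim(rho) = sum (mult * dim) = 2*1 + 2*1 + 1*1 + 3*1 + 0*2 + 2*2 = 12 = chi_rho(e) = 12.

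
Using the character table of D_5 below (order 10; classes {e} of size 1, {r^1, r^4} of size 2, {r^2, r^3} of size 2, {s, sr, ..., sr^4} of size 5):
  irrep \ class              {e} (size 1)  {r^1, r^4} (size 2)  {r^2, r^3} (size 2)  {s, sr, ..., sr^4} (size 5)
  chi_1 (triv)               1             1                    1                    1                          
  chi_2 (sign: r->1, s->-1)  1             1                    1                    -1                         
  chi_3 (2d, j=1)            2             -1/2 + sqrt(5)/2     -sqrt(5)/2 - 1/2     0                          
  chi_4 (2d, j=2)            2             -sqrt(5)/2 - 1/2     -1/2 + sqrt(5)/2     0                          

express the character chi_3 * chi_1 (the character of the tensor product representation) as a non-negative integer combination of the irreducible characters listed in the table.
chi_3 tensor chi_1 = chi_3 (all other irreducibles have multiplicity 0).

Proof sketch: The character of a tensor product is the pointwise product (chi_3 * chi_1)(C) = chi_3(C) * chi_1(C):
  {e}: (2)*(1), {r^1, r^4}: (-1/2 + sqrt(5)/2)*(1), {r^2, r^3}: (-sqrt(5)/2 - 1/2)*(1), {s, sr, ..., sr^4}: (0)*(1)
so (chi_3 * chi_1) takes values
  {e} -> 2, {r^1, r^4} -> -1/2 + sqrt(5)/2, {r^2, r^3} -> -sqrt(5)/2 - 1/2, {s, sr, ..., sr^4} -> 0.
Now take the inner product of this character with each irreducible chi from the table, <chi_3*chi_1, chi> = (1/10) sum_C |C| (chi_3*chi_1)(C) conj(chi(C)):
  <chi_3*chi_1, chi_1> = (1/10)[1*(2)*conj(1) + 2*(-1/2 + sqrt(5)/2)*conj(1) + 2*(-sqrt(5)/2 - 1/2)*conj(1) + 5*(0)*conj(1)]
      = (1/10)[(2) + (-1 + sqrt(5)) + (-sqrt(5) - 1) + (0)] = 0/10 = 0
  <chi_3*chi_1, chi_2> = (1/10)[1*(2)*conj(1) + 2*(-1/2 + sqrt(5)/2)*conj(1) + 2*(-sqrt(5)/2 - 1/2)*conj(1) + 5*(0)*conj(-1)]
      = (1/10)[(2) + (-1 + sqrt(5)) + (-sqrt(5) - 1) + (0)] = 0/10 = 0
  <chi_3*chi_1, chi_3> = (1/10)[1*(2)*conj(2) + 2*(-1/2 + sqrt(5)/2)*conj(-1/2 + sqrt(5)/2) + 2*(-sqrt(5)/2 - 1/2)*conj(-sqrt(5)/2 - 1/2) + 5*(0)*conj(0)]
      = (1/10)[(4) + (3 - sqrt(5)) + (sqrt(5) + 3) + (0)] = 10/10 = 1
  <chi_3*chi_1, chi_4> = (1/10)[1*(2)*conj(2) + 2*(-1/2 + sqrt(5)/2)*conj(-sqrt(5)/2 - 1/2) + 2*(-sqrt(5)/2 - 1/2)*conj(-1/2 + sqrt(5)/2) + 5*(0)*conj(0)]
      = (1/10)[(4) + (-2) + (-2) + (0)] = 0/10 = 0
Hence the multiplicities are chi_3: 1. Dimension check: dim(chi_3)*dim(chi_1) = 2*1 = 2 and sum (mult * dim) = 1*2 = 2.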